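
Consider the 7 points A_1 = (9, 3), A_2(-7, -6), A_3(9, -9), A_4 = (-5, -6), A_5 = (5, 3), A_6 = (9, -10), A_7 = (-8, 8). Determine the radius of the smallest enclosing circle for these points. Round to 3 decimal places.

A smallest enclosing disk is always determined by at most three of the input points on its boundary.
The farthest pair is A_6–A_7 with squared distance 613. The circle on this segment as diameter has centre (0.5, -1) and r² = 613/4 = 153.25.
Check A_1: distance² to centre = 88.25 ≤ 153.25, so it lies inside.
All remaining points lie in this disk, and no smaller disk contains both endpoints, so this is the minimum enclosing circle.
r = √(153.25) ≈ 12.379.

12.379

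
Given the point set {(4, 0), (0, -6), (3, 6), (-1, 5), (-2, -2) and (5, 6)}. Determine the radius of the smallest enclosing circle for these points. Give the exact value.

By Welzl's lemma the MEC is supported by two points (diametrically opposite) or three points (on a circumcircle).
The farthest pair is (0, -6)–(5, 6) with squared distance 169. The circle on this segment as diameter has centre (2.5, 0) and r² = 169/4 = 42.25.
Check (4, 0): distance² to centre = 2.25 ≤ 42.25, so it lies inside.
All remaining points lie in this disk, and no smaller disk contains both endpoints, so this is the minimum enclosing circle.
r = √(42.25) = 6.5.

6.5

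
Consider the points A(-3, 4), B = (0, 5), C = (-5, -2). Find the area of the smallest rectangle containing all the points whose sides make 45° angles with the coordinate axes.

24

In coordinates u = x + y, v = x − y the rectangle is axis-aligned; the map (x,y)→(u,v) scales areas by 2.
u-values: 1, 5, -7; range = 5 − (-7) = 12.
v-values: -7, -5, -3; range = -3 − (-7) = 4.
Area = (12 × 4) / 2 = 24.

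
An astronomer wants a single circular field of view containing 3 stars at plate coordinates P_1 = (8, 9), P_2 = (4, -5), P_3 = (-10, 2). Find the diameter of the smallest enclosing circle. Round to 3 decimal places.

19.650

Side lengths²: P_1P_2² = 212, P_1P_3² = 373, P_2P_3² = 245.
Since P_1P_3² = 373 < 245 + 212 = 457, the triangle is acute, so the smallest enclosing circle is the circumcircle.
Circumcentre = (-0.34375, 3.8125), r² = 96.5283203125.
Diameter = 2r = 2√(96.5283203125) ≈ 19.650.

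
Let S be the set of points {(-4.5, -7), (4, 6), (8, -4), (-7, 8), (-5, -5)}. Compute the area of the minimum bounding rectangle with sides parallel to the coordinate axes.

x ranges over [-7, 8], width 15.
y ranges over [-7, 8], height 15.
Area = 15 × 15 = 225.

225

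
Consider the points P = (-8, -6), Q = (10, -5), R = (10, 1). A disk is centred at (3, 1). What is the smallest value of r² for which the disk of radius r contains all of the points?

170

The required radius is the distance from (3, 1) to the farthest point.
Squared distances: 170, 85, 49.
Maximum is 170, attained at P.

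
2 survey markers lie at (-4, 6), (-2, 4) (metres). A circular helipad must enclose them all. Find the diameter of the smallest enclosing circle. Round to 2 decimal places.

2.83

The smallest circle enclosing two points has them as diameter endpoints.
Centre = midpoint = (-3, 5); r² = |(-4, 6)−(-2, 4)|²/4 = 8/4 = 2.
Diameter = 2r = 2√2 ≈ 2.83.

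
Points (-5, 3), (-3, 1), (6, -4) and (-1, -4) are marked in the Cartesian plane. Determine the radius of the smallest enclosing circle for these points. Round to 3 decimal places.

6.519

The minimum enclosing circle of a finite set is fixed by two of the points (as a diameter) or three (as a circumcircle).
The farthest pair is (-5, 3)–(6, -4) with squared distance 170. The circle on this segment as diameter has centre (0.5, -0.5) and r² = 170/4 = 42.5.
Check (-3, 1): distance² to centre = 14.5 ≤ 42.5, so it lies inside.
All remaining points lie in this disk, and no smaller disk contains both endpoints, so this is the minimum enclosing circle.
r = √(42.5) ≈ 6.519.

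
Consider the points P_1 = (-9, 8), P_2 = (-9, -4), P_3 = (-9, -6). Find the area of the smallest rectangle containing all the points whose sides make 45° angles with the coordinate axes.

98

In coordinates u = x + y, v = x − y the rectangle is axis-aligned; the map (x,y)→(u,v) scales areas by 2.
u-values: -1, -13, -15; range = -1 − (-15) = 14.
v-values: -17, -5, -3; range = -3 − (-17) = 14.
Area = (14 × 14) / 2 = 98.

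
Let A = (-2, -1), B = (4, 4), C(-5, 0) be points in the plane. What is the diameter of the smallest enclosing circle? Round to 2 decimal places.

Side lengths²: AB² = 61, AC² = 10, BC² = 97.
Since BC² = 97 ≥ 61 + 10 = 71, the angle opposite BC is not acute, so the smallest enclosing circle has BC as diameter.
Centre = midpoint of BC = (-0.5, 2), r² = 97/4 = 24.25.
Diameter = 2r = 2√(24.25) ≈ 9.85.

9.85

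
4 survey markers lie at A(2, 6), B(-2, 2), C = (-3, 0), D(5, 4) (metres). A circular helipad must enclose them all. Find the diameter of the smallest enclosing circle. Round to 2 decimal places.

8.94

The minimum enclosing circle of a finite set is fixed by two of the points (as a diameter) or three (as a circumcircle).
The farthest pair is C–D with squared distance 80. The circle on this segment as diameter has centre (1, 2) and r² = 80/4 = 20.
Check A: distance² to centre = 17 ≤ 20, so it lies inside.
All remaining points lie in this disk, and no smaller disk contains both endpoints, so this is the minimum enclosing circle.
Diameter = 2r = 2√20 ≈ 8.94.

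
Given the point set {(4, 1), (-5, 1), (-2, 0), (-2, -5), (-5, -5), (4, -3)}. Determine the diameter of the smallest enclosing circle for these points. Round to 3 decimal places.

A smallest enclosing disk is always determined by at most three of the input points on its boundary.
The farthest pair is (4, 1)–(-5, -5) with squared distance 117. The circle on this segment as diameter has centre (-0.5, -2) and r² = 117/4 = 29.25.
Check (-5, 1): distance² to centre = 29.25 ≤ 29.25, so it lies inside.
All remaining points lie in this disk, and no smaller disk contains both endpoints, so this is the minimum enclosing circle.
Diameter = 2r = 2√(29.25) ≈ 10.817.

10.817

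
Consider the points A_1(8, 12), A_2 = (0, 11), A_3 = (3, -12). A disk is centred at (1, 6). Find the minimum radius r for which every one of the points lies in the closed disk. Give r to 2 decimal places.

18.11

The required radius is the distance from (1, 6) to the farthest point.
Squared distances: 85, 26, 328.
Maximum is 328, attained at A_3.
r = √328 ≈ 18.11.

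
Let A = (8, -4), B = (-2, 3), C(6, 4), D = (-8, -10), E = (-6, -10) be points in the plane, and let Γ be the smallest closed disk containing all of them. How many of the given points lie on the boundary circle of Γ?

By Welzl's lemma the MEC is supported by two points (diametrically opposite) or three points (on a circumcircle).
The farthest pair is C–D with squared distance 392. The circle on this segment as diameter has centre (-1, -3) and r² = 392/4 = 98.
Check A: distance² to centre = 82 ≤ 98, so it lies inside.
All remaining points lie in this disk, and no smaller disk contains both endpoints, so this is the minimum enclosing circle.
The points at distance exactly r from the centre are C, D — 2 points.

2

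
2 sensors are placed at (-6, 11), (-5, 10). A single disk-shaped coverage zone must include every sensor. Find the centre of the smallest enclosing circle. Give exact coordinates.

(-5.5, 10.5)

The smallest circle enclosing two points has them as diameter endpoints.
Centre = midpoint = (-5.5, 10.5); r² = |(-6, 11)−(-5, 10)|²/4 = 2/4 = 0.5.
Centre = (-5.5, 10.5).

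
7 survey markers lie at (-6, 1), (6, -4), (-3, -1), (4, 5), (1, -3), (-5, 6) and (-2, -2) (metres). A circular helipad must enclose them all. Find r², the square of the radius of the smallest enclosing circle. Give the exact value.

55.25

The minimum enclosing circle of a finite set is fixed by two of the points (as a diameter) or three (as a circumcircle).
The farthest pair is (6, -4)–(-5, 6) with squared distance 221. The circle on this segment as diameter has centre (0.5, 1) and r² = 221/4 = 55.25.
Check (-6, 1): distance² to centre = 42.25 ≤ 55.25, so it lies inside.
All remaining points lie in this disk, and no smaller disk contains both endpoints, so this is the minimum enclosing circle.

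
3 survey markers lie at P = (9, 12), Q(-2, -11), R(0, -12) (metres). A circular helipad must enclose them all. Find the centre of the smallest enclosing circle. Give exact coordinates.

Side lengths²: PQ² = 650, PR² = 657, QR² = 5.
Since PR² = 657 ≥ 650 + 5 = 655, the angle opposite PR is not acute, so the smallest enclosing circle has PR as diameter.
Centre = midpoint of PR = (4.5, 0), r² = 657/4 = 164.25.
Centre = (4.5, 0).

(4.5, 0)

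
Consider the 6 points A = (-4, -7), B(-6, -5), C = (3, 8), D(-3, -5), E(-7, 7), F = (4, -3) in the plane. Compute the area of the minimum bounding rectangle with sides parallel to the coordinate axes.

165

x ranges over [-7, 4], width 11.
y ranges over [-7, 8], height 15.
Area = 11 × 15 = 165.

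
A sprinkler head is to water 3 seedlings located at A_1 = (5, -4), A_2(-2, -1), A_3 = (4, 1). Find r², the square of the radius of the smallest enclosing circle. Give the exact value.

14.7265625

Side lengths²: A_1A_2² = 58, A_1A_3² = 26, A_2A_3² = 40.
Since A_1A_2² = 58 < 40 + 26 = 66, the triangle is acute, so the smallest enclosing circle is the circumcircle.
Circumcentre = (1.6875, -2.0625), r² = 14.7265625.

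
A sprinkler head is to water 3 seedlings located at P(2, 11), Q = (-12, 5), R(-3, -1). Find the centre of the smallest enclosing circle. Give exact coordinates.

(-203/46, 305/46)

Side lengths²: PQ² = 232, PR² = 169, QR² = 117.
Since PQ² = 232 < 169 + 117 = 286, the triangle is acute, so the smallest enclosing circle is the circumcircle.
Circumcentre = (-203/46, 305/46), r² = 63713/1058.
Centre = (-203/46, 305/46).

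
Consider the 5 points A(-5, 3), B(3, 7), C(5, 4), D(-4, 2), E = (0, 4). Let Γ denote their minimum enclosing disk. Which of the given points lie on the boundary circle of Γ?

The minimum enclosing circle of a finite set is fixed by two of the points (as a diameter) or three (as a circumcircle).
The farthest pair is A–C with squared distance 101. The circle on this segment as diameter has centre (0, 3.5) and r² = 101/4 = 25.25.
Check B: distance² to centre = 21.25 ≤ 25.25, so it lies inside.
All remaining points lie in this disk, and no smaller disk contains both endpoints, so this is the minimum enclosing circle.
The points at distance exactly r from the centre are A, C — 2 points.

A, C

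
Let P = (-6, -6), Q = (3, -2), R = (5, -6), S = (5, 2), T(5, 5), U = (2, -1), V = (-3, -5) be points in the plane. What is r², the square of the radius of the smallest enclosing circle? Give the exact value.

The farthest pair is P–T with squared distance 242. The circle on this segment as diameter has centre (-0.5, -0.5) and r² = 242/4 = 60.5.
Check Q: distance² to centre = 14.5 ≤ 60.5, so it lies inside.
All remaining points lie in this disk, and no smaller disk contains both endpoints, so this is the minimum enclosing circle.

60.5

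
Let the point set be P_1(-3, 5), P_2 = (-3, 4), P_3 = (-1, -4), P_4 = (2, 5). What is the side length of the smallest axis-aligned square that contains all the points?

9

The bounding box has width 5 and height 9.
An axis-aligned square enclosing the set must have side ≥ max(width, height).
So the minimum side is max(5, 9) = 9.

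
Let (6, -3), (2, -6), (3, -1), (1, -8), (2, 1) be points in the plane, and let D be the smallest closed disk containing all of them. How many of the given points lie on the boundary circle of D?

The farthest pair is (1, -8)–(2, 1) with squared distance 82. The circle on this segment as diameter has centre (1.5, -3.5) and r² = 82/4 = 20.5.
Check (6, -3): distance² to centre = 20.5 ≤ 20.5, so it lies inside.
All remaining points lie in this disk, and no smaller disk contains both endpoints, so this is the minimum enclosing circle.
The points at distance exactly r from the centre are (6, -3), (1, -8), (2, 1) — 3 points.

3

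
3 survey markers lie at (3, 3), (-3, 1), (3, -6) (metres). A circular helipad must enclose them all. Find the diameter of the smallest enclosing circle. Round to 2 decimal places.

9.72

Call the three points A, B, C in the order given.
Side lengths²: AB² = 40, AC² = 81, BC² = 85.
Since BC² = 85 < 81 + 40 = 121, the triangle is acute, so the smallest enclosing circle is the circumcircle.
Circumcentre = (7/6, -1.5), r² = 425/18.
Diameter = 2r = 2√(425/18) ≈ 9.72.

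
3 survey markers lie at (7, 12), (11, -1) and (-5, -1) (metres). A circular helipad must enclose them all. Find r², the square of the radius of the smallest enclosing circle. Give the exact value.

57905/676

Call the three points A, B, C in the order given.
Side lengths²: AB² = 185, AC² = 313, BC² = 256.
Since AC² = 313 < 256 + 185 = 441, the triangle is acute, so the smallest enclosing circle is the circumcircle.
Circumcentre = (3, 95/26), r² = 57905/676.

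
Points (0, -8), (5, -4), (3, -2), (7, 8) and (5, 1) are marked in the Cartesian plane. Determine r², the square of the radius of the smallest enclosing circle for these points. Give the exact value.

76.25

The minimum enclosing circle of a finite set is fixed by two of the points (as a diameter) or three (as a circumcircle).
The farthest pair is (0, -8)–(7, 8) with squared distance 305. The circle on this segment as diameter has centre (3.5, 0) and r² = 305/4 = 76.25.
Check (5, -4): distance² to centre = 18.25 ≤ 76.25, so it lies inside.
All remaining points lie in this disk, and no smaller disk contains both endpoints, so this is the minimum enclosing circle.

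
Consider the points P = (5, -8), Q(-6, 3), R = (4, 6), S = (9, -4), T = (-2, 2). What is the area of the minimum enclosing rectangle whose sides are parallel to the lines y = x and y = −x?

In coordinates u = x + y, v = x − y the rectangle is axis-aligned; the map (x,y)→(u,v) scales areas by 2.
u-values: -3, -3, 10, 5, 0; range = 10 − (-3) = 13.
v-values: 13, -9, -2, 13, -4; range = 13 − (-9) = 22.
Area = (13 × 22) / 2 = 143.

143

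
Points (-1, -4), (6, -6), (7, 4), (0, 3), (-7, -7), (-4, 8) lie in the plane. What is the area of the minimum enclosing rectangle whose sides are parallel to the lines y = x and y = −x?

In coordinates u = x + y, v = x − y the rectangle is axis-aligned; the map (x,y)→(u,v) scales areas by 2.
u-values: -5, 0, 11, 3, -14, 4; range = 11 − (-14) = 25.
v-values: 3, 12, 3, -3, 0, -12; range = 12 − (-12) = 24.
Area = (25 × 24) / 2 = 300.

300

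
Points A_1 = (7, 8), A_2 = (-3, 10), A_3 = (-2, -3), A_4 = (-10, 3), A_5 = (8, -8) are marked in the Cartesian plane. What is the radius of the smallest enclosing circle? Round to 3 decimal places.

A smallest enclosing disk is always determined by at most three of the input points on its boundary.
The minimum enclosing circle is determined by three boundary points: A_2, A_4, A_5.
Their circumcentre is (19/58, -19/58) with r² = 198025/1682.
The farthest remaining point A_1 is at distance² 191529/1682 ≤ 198025/1682.
r = √(198025/1682) ≈ 10.850.

10.850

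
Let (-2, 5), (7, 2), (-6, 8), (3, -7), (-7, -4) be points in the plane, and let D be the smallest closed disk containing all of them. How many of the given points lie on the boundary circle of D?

The farthest pair is (-6, 8)–(3, -7) with squared distance 306. The circle on this segment as diameter has centre (-1.5, 0.5) and r² = 306/4 = 76.5.
Check (-2, 5): distance² to centre = 20.5 ≤ 76.5, so it lies inside.
All remaining points lie in this disk, and no smaller disk contains both endpoints, so this is the minimum enclosing circle.
The points at distance exactly r from the centre are (-6, 8), (3, -7) — 2 points.

2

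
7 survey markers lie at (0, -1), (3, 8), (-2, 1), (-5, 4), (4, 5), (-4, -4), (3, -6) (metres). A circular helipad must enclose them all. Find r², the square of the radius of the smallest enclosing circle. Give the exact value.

10229/196

A smallest enclosing disk is always determined by at most three of the input points on its boundary.
The minimum enclosing circle is determined by three boundary points: (3, 8), (-4, -4), (3, -6).
Their circumcentre is (17/14, 1) with r² = 10229/196.
The farthest remaining point (-5, 4) is at distance² 9333/196 ≤ 10229/196.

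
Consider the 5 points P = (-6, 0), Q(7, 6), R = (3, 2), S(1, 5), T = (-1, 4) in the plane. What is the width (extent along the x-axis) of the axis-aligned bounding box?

max x = 7, min x = -6, so width = 13.

13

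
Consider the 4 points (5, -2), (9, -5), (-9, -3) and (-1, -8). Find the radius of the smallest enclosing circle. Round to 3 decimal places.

A smallest enclosing disk is always determined by at most three of the input points on its boundary.
The farthest pair is (9, -5)–(-9, -3) with squared distance 328. The circle on this segment as diameter has centre (0, -4) and r² = 328/4 = 82.
Check (5, -2): distance² to centre = 29 ≤ 82, so it lies inside.
All remaining points lie in this disk, and no smaller disk contains both endpoints, so this is the minimum enclosing circle.
r = √82 ≈ 9.055.

9.055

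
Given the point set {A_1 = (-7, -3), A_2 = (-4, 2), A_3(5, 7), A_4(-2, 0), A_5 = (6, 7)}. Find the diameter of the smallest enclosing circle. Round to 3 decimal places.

16.401

A smallest enclosing disk is always determined by at most three of the input points on its boundary.
The farthest pair is A_1–A_5 with squared distance 269. The circle on this segment as diameter has centre (-0.5, 2) and r² = 269/4 = 67.25.
Check A_2: distance² to centre = 12.25 ≤ 67.25, so it lies inside.
All remaining points lie in this disk, and no smaller disk contains both endpoints, so this is the minimum enclosing circle.
Diameter = 2r = 2√(67.25) ≈ 16.401.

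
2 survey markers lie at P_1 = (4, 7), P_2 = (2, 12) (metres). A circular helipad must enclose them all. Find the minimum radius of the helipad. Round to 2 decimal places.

The smallest circle enclosing two points has them as diameter endpoints.
Centre = midpoint = (3, 9.5); r² = |P_1P_2|²/4 = 29/4 = 7.25.
r = √(7.25) ≈ 2.69.

2.69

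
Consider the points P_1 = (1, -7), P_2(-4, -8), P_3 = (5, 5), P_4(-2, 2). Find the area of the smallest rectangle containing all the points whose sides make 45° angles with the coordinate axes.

In coordinates u = x + y, v = x − y the rectangle is axis-aligned; the map (x,y)→(u,v) scales areas by 2.
u-values: -6, -12, 10, 0; range = 10 − (-12) = 22.
v-values: 8, 4, 0, -4; range = 8 − (-4) = 12.
Area = (22 × 12) / 2 = 132.

132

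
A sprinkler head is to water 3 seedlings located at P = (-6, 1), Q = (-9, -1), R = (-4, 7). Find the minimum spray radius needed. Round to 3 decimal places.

4.717

Side lengths²: PQ² = 13, PR² = 40, QR² = 89.
Since QR² = 89 ≥ 40 + 13 = 53, the angle opposite QR is not acute, so the smallest enclosing circle has QR as diameter.
Centre = midpoint of QR = (-6.5, 3), r² = 89/4 = 22.25.
r = √(22.25) ≈ 4.717.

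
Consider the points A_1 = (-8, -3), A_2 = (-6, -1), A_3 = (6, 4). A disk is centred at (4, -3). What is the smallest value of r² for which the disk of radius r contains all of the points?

The required radius is the distance from (4, -3) to the farthest point.
Squared distances: 144, 104, 53.
Maximum is 144, attained at A_1.

144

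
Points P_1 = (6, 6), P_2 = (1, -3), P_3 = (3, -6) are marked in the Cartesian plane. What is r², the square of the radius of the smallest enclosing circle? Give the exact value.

Side lengths²: P_1P_2² = 106, P_1P_3² = 153, P_2P_3² = 13.
Since P_1P_3² = 153 ≥ 106 + 13 = 119, the angle opposite P_1P_3 is not acute, so the smallest enclosing circle has P_1P_3 as diameter.
Centre = midpoint of P_1P_3 = (4.5, 0), r² = 153/4 = 38.25.

38.25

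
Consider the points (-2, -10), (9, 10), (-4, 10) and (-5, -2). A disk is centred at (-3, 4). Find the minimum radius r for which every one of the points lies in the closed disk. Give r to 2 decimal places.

14.04

The required radius is the distance from (-3, 4) to the farthest point.
Squared distances: 197, 180, 37, 40.
Maximum is 197, attained at (-2, -10).
r = √197 ≈ 14.04.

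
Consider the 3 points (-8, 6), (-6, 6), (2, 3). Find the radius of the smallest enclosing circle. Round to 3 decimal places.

5.220

Call the three points A, B, C in the order given.
Side lengths²: AB² = 4, AC² = 109, BC² = 73.
Since AC² = 109 ≥ 73 + 4 = 77, the angle opposite AC is not acute, so the smallest enclosing circle has AC as diameter.
Centre = midpoint of AC = (-3, 4.5), r² = 109/4 = 27.25.
r = √(27.25) ≈ 5.220.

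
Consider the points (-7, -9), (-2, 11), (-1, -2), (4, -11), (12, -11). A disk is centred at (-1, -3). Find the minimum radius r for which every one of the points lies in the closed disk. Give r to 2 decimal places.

The required radius is the distance from (-1, -3) to the farthest point.
Squared distances: 72, 197, 1, 89, 233.
Maximum is 233, attained at (12, -11).
r = √233 ≈ 15.26.

15.26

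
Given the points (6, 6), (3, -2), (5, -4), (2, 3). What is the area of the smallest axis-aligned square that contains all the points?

The bounding box has width 4 and height 10.
An axis-aligned square enclosing the set must have side ≥ max(width, height).
So the minimum side is max(4, 10) = 10.
Area = 10² = 100.

100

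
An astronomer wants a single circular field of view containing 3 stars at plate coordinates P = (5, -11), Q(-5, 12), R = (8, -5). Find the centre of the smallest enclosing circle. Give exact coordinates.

Side lengths²: PQ² = 629, PR² = 45, QR² = 458.
Since PQ² = 629 ≥ 458 + 45 = 503, the angle opposite PQ is not acute, so the smallest enclosing circle has PQ as diameter.
Centre = midpoint of PQ = (0, 0.5), r² = 629/4 = 157.25.
Centre = (0, 0.5).

(0, 0.5)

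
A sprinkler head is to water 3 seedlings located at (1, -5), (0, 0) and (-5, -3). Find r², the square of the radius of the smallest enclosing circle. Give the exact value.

Call the three points A, B, C in the order given.
Side lengths²: AB² = 26, AC² = 40, BC² = 34.
Since AC² = 40 < 34 + 26 = 60, the triangle is acute, so the smallest enclosing circle is the circumcircle.
Circumcentre = (-23/14, -41/14), r² = 1105/98.

1105/98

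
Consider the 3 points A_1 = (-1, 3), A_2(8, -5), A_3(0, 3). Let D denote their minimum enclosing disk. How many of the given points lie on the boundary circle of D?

2

Side lengths²: A_1A_2² = 145, A_1A_3² = 1, A_2A_3² = 128.
Since A_1A_2² = 145 ≥ 128 + 1 = 129, the angle opposite A_1A_2 is not acute, so the smallest enclosing circle has A_1A_2 as diameter.
Centre = midpoint of A_1A_2 = (3.5, -1), r² = 145/4 = 36.25.
The points at distance exactly r from the centre are A_1, A_2 — 2 points.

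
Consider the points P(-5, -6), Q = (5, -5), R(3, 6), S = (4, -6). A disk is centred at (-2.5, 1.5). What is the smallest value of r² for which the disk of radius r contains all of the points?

The required radius is the distance from (-2.5, 1.5) to the farthest point.
Squared distances: 62.5, 98.5, 50.5, 98.5.
Maximum is 98.5, attained at Q.

98.5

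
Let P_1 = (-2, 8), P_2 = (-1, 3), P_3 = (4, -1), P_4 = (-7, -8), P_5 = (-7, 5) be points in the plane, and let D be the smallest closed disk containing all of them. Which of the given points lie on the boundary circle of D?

P_1, P_3, P_4

The minimum enclosing circle of a finite set is fixed by two of the points (as a diameter) or three (as a circumcircle).
The minimum enclosing circle is determined by three boundary points: P_1, P_3, P_4.
Their circumcentre is (-407/94, -5/94) with r² = 310505/4418.
The farthest remaining point P_5 is at distance² 144313/4418 ≤ 310505/4418.
The points at distance exactly r from the centre are P_1, P_3, P_4 — 3 points.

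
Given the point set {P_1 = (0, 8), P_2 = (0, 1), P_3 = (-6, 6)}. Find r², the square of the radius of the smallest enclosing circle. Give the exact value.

305/18

Side lengths²: P_1P_2² = 49, P_1P_3² = 40, P_2P_3² = 61.
Since P_2P_3² = 61 < 49 + 40 = 89, the triangle is acute, so the smallest enclosing circle is the circumcircle.
Circumcentre = (-13/6, 4.5), r² = 305/18.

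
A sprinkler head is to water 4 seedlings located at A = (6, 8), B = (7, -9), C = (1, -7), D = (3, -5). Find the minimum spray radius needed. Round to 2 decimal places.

The minimum enclosing circle of a finite set is fixed by two of the points (as a diameter) or three (as a circumcircle).
The farthest pair is A–B with squared distance 290. The circle on this segment as diameter has centre (6.5, -0.5) and r² = 290/4 = 72.5.
Check C: distance² to centre = 72.5 ≤ 72.5, so it lies inside.
All remaining points lie in this disk, and no smaller disk contains both endpoints, so this is the minimum enclosing circle.
r = √(72.5) ≈ 8.51.

8.51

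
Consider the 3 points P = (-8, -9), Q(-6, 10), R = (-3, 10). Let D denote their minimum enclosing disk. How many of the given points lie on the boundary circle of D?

2

Side lengths²: PQ² = 365, PR² = 386, QR² = 9.
Since PR² = 386 ≥ 365 + 9 = 374, the angle opposite PR is not acute, so the smallest enclosing circle has PR as diameter.
Centre = midpoint of PR = (-5.5, 0.5), r² = 386/4 = 96.5.
The points at distance exactly r from the centre are P, R — 2 points.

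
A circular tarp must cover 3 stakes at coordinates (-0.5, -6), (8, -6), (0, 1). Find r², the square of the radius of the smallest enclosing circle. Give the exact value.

Call the three points A, B, C in the order given.
Side lengths²: AB² = 72.25, AC² = 49.25, BC² = 113.
Since BC² = 113 < 72.25 + 49.25 = 121.5, the triangle is acute, so the smallest enclosing circle is the circumcircle.
Circumcentre = (3.75, -39/14), r² = 22261/784.

22261/784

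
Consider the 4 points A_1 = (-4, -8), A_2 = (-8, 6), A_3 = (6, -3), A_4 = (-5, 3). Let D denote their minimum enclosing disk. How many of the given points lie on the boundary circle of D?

3

A smallest enclosing disk is always determined by at most three of the input points on its boundary.
The minimum enclosing circle is determined by three boundary points: A_1, A_2, A_3.
Their circumcentre is (-1.84375, 0.1875) with r² = 71.6845703125.
The farthest remaining point A_4 is at distance² 17.8720703125 ≤ 71.6845703125.
The points at distance exactly r from the centre are A_1, A_2, A_3 — 3 points.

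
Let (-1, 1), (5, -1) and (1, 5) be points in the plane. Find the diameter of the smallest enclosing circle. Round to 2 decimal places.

7.28

Call the three points A, B, C in the order given.
Side lengths²: AB² = 40, AC² = 20, BC² = 52.
Since BC² = 52 < 40 + 20 = 60, the triangle is acute, so the smallest enclosing circle is the circumcircle.
Circumcentre = (18/7, 12/7), r² = 650/49.
Diameter = 2r = 2√(650/49) ≈ 7.28.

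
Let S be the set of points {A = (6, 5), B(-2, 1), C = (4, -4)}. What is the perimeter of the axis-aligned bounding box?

Width = max x − min x = 6 − (-2) = 8.
Height = max y − min y = 5 − (-4) = 9.
Perimeter = 2(8 + 9) = 34.

34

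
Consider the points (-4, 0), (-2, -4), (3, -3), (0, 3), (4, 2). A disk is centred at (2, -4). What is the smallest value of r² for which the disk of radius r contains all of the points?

The required radius is the distance from (2, -4) to the farthest point.
Squared distances: 52, 16, 2, 53, 40.
Maximum is 53, attained at (0, 3).

53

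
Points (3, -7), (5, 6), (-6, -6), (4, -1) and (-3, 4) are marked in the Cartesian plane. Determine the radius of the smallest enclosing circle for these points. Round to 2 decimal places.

The farthest pair is (5, 6)–(-6, -6) with squared distance 265. The circle on this segment as diameter has centre (-0.5, 0) and r² = 265/4 = 66.25.
Check (3, -7): distance² to centre = 61.25 ≤ 66.25, so it lies inside.
All remaining points lie in this disk, and no smaller disk contains both endpoints, so this is the minimum enclosing circle.
r = √(66.25) ≈ 8.14.

8.14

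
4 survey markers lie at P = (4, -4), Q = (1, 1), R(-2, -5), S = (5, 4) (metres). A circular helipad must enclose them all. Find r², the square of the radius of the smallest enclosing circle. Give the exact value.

The minimum enclosing circle of a finite set is fixed by two of the points (as a diameter) or three (as a circumcircle).
The farthest pair is R–S with squared distance 130. The circle on this segment as diameter has centre (1.5, -0.5) and r² = 130/4 = 32.5.
Check P: distance² to centre = 18.5 ≤ 32.5, so it lies inside.
All remaining points lie in this disk, and no smaller disk contains both endpoints, so this is the minimum enclosing circle.

32.5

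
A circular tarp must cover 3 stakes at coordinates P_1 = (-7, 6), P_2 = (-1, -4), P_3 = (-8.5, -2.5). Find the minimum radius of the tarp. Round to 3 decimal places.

Side lengths²: P_1P_2² = 136, P_1P_3² = 74.5, P_2P_3² = 58.5.
Since P_1P_2² = 136 ≥ 74.5 + 58.5 = 133, the angle opposite P_1P_2 is not acute, so the smallest enclosing circle has P_1P_2 as diameter.
Centre = midpoint of P_1P_2 = (-4, 1), r² = 136/4 = 34.
r = √34 ≈ 5.831.

5.831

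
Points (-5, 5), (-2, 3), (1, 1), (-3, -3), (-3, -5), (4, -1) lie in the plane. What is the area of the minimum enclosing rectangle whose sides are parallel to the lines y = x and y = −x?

In coordinates u = x + y, v = x − y the rectangle is axis-aligned; the map (x,y)→(u,v) scales areas by 2.
u-values: 0, 1, 2, -6, -8, 3; range = 3 − (-8) = 11.
v-values: -10, -5, 0, 0, 2, 5; range = 5 − (-10) = 15.
Area = (11 × 15) / 2 = 82.5.

82.5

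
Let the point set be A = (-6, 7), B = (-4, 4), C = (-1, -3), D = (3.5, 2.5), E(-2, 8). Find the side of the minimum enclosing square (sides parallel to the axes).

11

The bounding box has width 9.5 and height 11.
An axis-aligned square enclosing the set must have side ≥ max(width, height).
So the minimum side is max(9.5, 11) = 11.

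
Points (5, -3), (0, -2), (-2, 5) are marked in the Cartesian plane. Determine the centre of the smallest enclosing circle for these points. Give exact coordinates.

Call the three points A, B, C in the order given.
Side lengths²: AB² = 26, AC² = 113, BC² = 53.
Since AC² = 113 ≥ 53 + 26 = 79, the angle opposite AC is not acute, so the smallest enclosing circle has AC as diameter.
Centre = midpoint of AC = (1.5, 1), r² = 113/4 = 28.25.
Centre = (1.5, 1).

(1.5, 1)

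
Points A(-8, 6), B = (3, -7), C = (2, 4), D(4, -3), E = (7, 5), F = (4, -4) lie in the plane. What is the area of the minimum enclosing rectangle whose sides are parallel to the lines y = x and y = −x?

192

In coordinates u = x + y, v = x − y the rectangle is axis-aligned; the map (x,y)→(u,v) scales areas by 2.
u-values: -2, -4, 6, 1, 12, 0; range = 12 − (-4) = 16.
v-values: -14, 10, -2, 7, 2, 8; range = 10 − (-14) = 24.
Area = (16 × 24) / 2 = 192.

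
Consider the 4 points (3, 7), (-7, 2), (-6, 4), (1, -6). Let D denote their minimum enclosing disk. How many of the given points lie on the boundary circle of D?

3

A smallest enclosing disk is always determined by at most three of the input points on its boundary.
The minimum enclosing circle is determined by three boundary points: (3, 7), (-7, 2), (1, -6).
Their circumcentre is (-1/6, 5/6) with r² = 865/18.
The farthest remaining point (-6, 4) is at distance² 793/18 ≤ 865/18.
The points at distance exactly r from the centre are (3, 7), (-7, 2), (1, -6) — 3 points.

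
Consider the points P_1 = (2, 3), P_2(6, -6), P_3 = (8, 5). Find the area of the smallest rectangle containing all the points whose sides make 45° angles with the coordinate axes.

In coordinates u = x + y, v = x − y the rectangle is axis-aligned; the map (x,y)→(u,v) scales areas by 2.
u-values: 5, 0, 13; range = 13 − 0 = 13.
v-values: -1, 12, 3; range = 12 − (-1) = 13.
Area = (13 × 13) / 2 = 84.5.

84.5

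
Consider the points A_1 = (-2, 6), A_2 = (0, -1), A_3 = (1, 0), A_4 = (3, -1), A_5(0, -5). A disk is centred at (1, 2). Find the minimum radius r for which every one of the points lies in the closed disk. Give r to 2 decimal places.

The required radius is the distance from (1, 2) to the farthest point.
Squared distances: 25, 10, 4, 13, 50.
Maximum is 50, attained at A_5.
r = √50 ≈ 7.07.

7.07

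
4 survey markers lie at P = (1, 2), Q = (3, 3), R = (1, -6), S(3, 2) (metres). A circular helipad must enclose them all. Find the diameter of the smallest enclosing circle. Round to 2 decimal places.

9.22

The farthest pair is Q–R with squared distance 85. The circle on this segment as diameter has centre (2, -1.5) and r² = 85/4 = 21.25.
Check P: distance² to centre = 13.25 ≤ 21.25, so it lies inside.
All remaining points lie in this disk, and no smaller disk contains both endpoints, so this is the minimum enclosing circle.
Diameter = 2r = 2√(21.25) ≈ 9.22.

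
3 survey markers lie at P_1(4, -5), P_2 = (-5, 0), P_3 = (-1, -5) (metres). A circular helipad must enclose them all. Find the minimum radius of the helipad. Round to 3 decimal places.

Side lengths²: P_1P_2² = 106, P_1P_3² = 25, P_2P_3² = 41.
Since P_1P_2² = 106 ≥ 41 + 25 = 66, the angle opposite P_1P_2 is not acute, so the smallest enclosing circle has P_1P_2 as diameter.
Centre = midpoint of P_1P_2 = (-0.5, -2.5), r² = 106/4 = 26.5.
r = √(26.5) ≈ 5.148.

5.148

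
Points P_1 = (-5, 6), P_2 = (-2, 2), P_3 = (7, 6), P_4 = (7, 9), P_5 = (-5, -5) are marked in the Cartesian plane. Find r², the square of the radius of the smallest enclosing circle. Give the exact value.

The farthest pair is P_4–P_5 with squared distance 340. The circle on this segment as diameter has centre (1, 2) and r² = 340/4 = 85.
Check P_1: distance² to centre = 52 ≤ 85, so it lies inside.
All remaining points lie in this disk, and no smaller disk contains both endpoints, so this is the minimum enclosing circle.

85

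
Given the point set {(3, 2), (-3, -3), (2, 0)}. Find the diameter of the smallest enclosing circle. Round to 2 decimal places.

Call the three points A, B, C in the order given.
Side lengths²: AB² = 61, AC² = 5, BC² = 34.
Since AB² = 61 ≥ 34 + 5 = 39, the angle opposite AB is not acute, so the smallest enclosing circle has AB as diameter.
Centre = midpoint of AB = (0, -0.5), r² = 61/4 = 15.25.
Diameter = 2r = 2√(15.25) ≈ 7.81.

7.81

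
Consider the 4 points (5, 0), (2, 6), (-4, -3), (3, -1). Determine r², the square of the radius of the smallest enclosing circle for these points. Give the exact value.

By Welzl's lemma the MEC is supported by two points (diametrically opposite) or three points (on a circumcircle).
The minimum enclosing circle is determined by three boundary points: (5, 0), (2, 6), (-4, -3).
Their circumcentre is (-5/14, 15/14) with r² = 2925/98.
The farthest remaining point (3, -1) is at distance² 1525/98 ≤ 2925/98.

2925/98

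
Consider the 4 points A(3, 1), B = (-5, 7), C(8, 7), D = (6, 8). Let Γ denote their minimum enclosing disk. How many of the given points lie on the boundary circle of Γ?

The farthest pair is B–C with squared distance 169. The circle on this segment as diameter has centre (1.5, 7) and r² = 169/4 = 42.25.
Check A: distance² to centre = 38.25 ≤ 42.25, so it lies inside.
All remaining points lie in this disk, and no smaller disk contains both endpoints, so this is the minimum enclosing circle.
The points at distance exactly r from the centre are B, C — 2 points.

2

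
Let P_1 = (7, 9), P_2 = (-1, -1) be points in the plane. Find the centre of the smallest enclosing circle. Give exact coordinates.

(3, 4)

The smallest circle enclosing two points has them as diameter endpoints.
Centre = midpoint = (3, 4); r² = |P_1P_2|²/4 = 164/4 = 41.
Centre = (3, 4).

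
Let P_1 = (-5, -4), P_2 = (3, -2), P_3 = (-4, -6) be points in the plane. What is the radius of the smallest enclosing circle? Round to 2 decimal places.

Side lengths²: P_1P_2² = 68, P_1P_3² = 5, P_2P_3² = 65.
Since P_1P_2² = 68 < 65 + 5 = 70, the triangle is acute, so the smallest enclosing circle is the circumcircle.
Circumcentre = (-17/18, -29/9), r² = 5525/324.
r = √(5525/324) ≈ 4.13.

4.13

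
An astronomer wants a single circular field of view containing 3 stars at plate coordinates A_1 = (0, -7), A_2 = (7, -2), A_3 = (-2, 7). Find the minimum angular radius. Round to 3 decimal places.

7.169

Side lengths²: A_1A_2² = 74, A_1A_3² = 200, A_2A_3² = 162.
Since A_1A_3² = 200 < 162 + 74 = 236, the triangle is acute, so the smallest enclosing circle is the circumcircle.
Circumcentre = (1/6, 1/6), r² = 925/18.
r = √(925/18) ≈ 7.169.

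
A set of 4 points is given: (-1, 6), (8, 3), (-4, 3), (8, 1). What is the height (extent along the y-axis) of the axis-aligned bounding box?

5

max y = 6, min y = 1, so height = 5.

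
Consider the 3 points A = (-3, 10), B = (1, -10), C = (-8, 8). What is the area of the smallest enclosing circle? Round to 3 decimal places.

Side lengths²: AB² = 416, AC² = 29, BC² = 405.
Since AB² = 416 < 405 + 29 = 434, the triangle is acute, so the smallest enclosing circle is the circumcircle.
Circumcentre = (-11/6, -1/6), r² = 1885/18.
Area = π·r² = π·1885/18 ≈ 328.995.

328.995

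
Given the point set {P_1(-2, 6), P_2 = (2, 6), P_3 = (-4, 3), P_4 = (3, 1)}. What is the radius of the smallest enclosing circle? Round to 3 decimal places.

3.773

The minimum enclosing circle is determined by three boundary points: P_2, P_3, P_4.
Their circumcentre is (-5/22, 65/22) with r² = 3445/242.
The farthest remaining point P_1 is at distance² 3005/242 ≤ 3445/242.
r = √(3445/242) ≈ 3.773.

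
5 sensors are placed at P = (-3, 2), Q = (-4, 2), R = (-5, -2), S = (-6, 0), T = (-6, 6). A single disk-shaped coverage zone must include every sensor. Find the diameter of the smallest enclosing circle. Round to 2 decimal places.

The farthest pair is R–T with squared distance 65. The circle on this segment as diameter has centre (-5.5, 2) and r² = 65/4 = 16.25.
Check P: distance² to centre = 6.25 ≤ 16.25, so it lies inside.
All remaining points lie in this disk, and no smaller disk contains both endpoints, so this is the minimum enclosing circle.
Diameter = 2r = 2√(16.25) ≈ 8.06.

8.06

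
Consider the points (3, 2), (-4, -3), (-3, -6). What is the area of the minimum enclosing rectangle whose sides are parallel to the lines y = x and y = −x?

In coordinates u = x + y, v = x − y the rectangle is axis-aligned; the map (x,y)→(u,v) scales areas by 2.
u-values: 5, -7, -9; range = 5 − (-9) = 14.
v-values: 1, -1, 3; range = 3 − (-1) = 4.
Area = (14 × 4) / 2 = 28.

28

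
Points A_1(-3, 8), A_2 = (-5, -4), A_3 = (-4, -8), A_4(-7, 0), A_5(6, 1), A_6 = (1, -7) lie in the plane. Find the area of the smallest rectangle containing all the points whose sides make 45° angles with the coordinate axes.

In coordinates u = x + y, v = x − y the rectangle is axis-aligned; the map (x,y)→(u,v) scales areas by 2.
u-values: 5, -9, -12, -7, 7, -6; range = 7 − (-12) = 19.
v-values: -11, -1, 4, -7, 5, 8; range = 8 − (-11) = 19.
Area = (19 × 19) / 2 = 180.5.

180.5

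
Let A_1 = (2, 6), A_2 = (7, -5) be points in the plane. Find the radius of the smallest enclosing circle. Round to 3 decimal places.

The smallest circle enclosing two points has them as diameter endpoints.
Centre = midpoint = (4.5, 0.5); r² = |A_1A_2|²/4 = 146/4 = 36.5.
r = √(36.5) ≈ 6.042.

6.042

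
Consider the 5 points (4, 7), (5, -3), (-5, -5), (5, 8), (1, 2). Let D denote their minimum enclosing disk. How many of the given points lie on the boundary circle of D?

2

The minimum enclosing circle of a finite set is fixed by two of the points (as a diameter) or three (as a circumcircle).
The farthest pair is (-5, -5)–(5, 8) with squared distance 269. The circle on this segment as diameter has centre (0, 1.5) and r² = 269/4 = 67.25.
Check (4, 7): distance² to centre = 46.25 ≤ 67.25, so it lies inside.
All remaining points lie in this disk, and no smaller disk contains both endpoints, so this is the minimum enclosing circle.
The points at distance exactly r from the centre are (-5, -5), (5, 8) — 2 points.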